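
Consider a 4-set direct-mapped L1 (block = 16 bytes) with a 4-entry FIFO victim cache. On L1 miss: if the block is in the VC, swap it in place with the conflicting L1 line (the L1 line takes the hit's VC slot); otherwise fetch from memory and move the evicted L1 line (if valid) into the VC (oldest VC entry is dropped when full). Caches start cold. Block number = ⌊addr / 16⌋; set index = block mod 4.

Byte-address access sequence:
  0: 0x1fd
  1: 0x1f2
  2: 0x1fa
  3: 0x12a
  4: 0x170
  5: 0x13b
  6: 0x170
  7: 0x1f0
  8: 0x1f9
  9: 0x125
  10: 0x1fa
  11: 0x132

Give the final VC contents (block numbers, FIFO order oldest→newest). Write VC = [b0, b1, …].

VC = [23, 31]

#0 0x1fd→b31/s3 MISS; vc=[]
#1 0x1f2→b31/s3 L1-HIT; vc=[]
#2 0x1fa→b31/s3 L1-HIT; vc=[]
#3 0x12a→b18/s2 MISS; vc=[]
#4 0x170→b23/s3 MISS; vc=[31]
#5 0x13b→b19/s3 MISS; vc=[31,23]
#6 0x170→b23/s3 VC-HIT; vc=[31,19]
#7 0x1f0→b31/s3 VC-HIT; vc=[23,19]
#8 0x1f9→b31/s3 L1-HIT; vc=[23,19]
#9 0x125→b18/s2 L1-HIT; vc=[23,19]
#10 0x1fa→b31/s3 L1-HIT; vc=[23,19]
#11 0x132→b19/s3 VC-HIT; vc=[23,31]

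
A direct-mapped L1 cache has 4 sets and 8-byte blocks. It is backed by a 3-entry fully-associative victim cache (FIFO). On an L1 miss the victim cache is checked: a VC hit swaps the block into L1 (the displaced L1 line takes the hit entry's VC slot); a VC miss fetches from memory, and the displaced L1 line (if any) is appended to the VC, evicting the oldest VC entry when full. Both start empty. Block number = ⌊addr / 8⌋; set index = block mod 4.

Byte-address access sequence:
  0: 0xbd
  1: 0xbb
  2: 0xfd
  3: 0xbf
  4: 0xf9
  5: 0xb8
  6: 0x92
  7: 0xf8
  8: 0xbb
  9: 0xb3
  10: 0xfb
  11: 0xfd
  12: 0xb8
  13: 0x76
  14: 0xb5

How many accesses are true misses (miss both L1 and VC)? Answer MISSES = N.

MISSES = 5

  [0] addr=0xbd blk=23 s=3: MISS | VC []
  [1] addr=0xbb blk=23 s=3: L1-HIT | VC []
  [2] addr=0xfd blk=31 s=3: MISS | VC [23]
  [3] addr=0xbf blk=23 s=3: VC-HIT | VC [31]
  [4] addr=0xf9 blk=31 s=3: VC-HIT | VC [23]
  [5] addr=0xb8 blk=23 s=3: VC-HIT | VC [31]
  [6] addr=0x92 blk=18 s=2: MISS | VC [31]
  [7] addr=0xf8 blk=31 s=3: VC-HIT | VC [23]
  [8] addr=0xbb blk=23 s=3: VC-HIT | VC [31]
  [9] addr=0xb3 blk=22 s=2: MISS | VC [31, 18]
  [10] addr=0xfb blk=31 s=3: VC-HIT | VC [23, 18]
  [11] addr=0xfd blk=31 s=3: L1-HIT | VC [23, 18]
  [12] addr=0xb8 blk=23 s=3: VC-HIT | VC [31, 18]
  [13] addr=0x76 blk=14 s=2: MISS | VC [31, 18, 22]
  [14] addr=0xb5 blk=22 s=2: VC-HIT | VC [31, 18, 14]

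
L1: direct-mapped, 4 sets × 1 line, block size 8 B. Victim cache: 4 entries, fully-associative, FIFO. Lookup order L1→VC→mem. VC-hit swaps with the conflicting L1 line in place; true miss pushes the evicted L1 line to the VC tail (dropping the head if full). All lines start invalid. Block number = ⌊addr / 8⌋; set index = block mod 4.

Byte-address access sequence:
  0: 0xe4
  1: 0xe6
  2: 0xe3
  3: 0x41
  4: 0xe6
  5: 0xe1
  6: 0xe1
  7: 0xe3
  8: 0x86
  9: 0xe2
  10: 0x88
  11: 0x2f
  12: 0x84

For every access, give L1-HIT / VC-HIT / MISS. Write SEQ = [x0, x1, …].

SEQ = [MISS, L1-HIT, L1-HIT, MISS, VC-HIT, L1-HIT, L1-HIT, L1-HIT, MISS, VC-HIT, MISS, MISS, VC-HIT]

  [0] addr=0xe4 blk=28 s=0: MISS | VC []
  [1] addr=0xe6 blk=28 s=0: L1-HIT | VC []
  [2] addr=0xe3 blk=28 s=0: L1-HIT | VC []
  [3] addr=0x41 blk=8 s=0: MISS | VC [28]
  [4] addr=0xe6 blk=28 s=0: VC-HIT | VC [8]
  [5] addr=0xe1 blk=28 s=0: L1-HIT | VC [8]
  [6] addr=0xe1 blk=28 s=0: L1-HIT | VC [8]
  [7] addr=0xe3 blk=28 s=0: L1-HIT | VC [8]
  [8] addr=0x86 blk=16 s=0: MISS | VC [8, 28]
  [9] addr=0xe2 blk=28 s=0: VC-HIT | VC [8, 16]
  [10] addr=0x88 blk=17 s=1: MISS | VC [8, 16]
  [11] addr=0x2f blk=5 s=1: MISS | VC [8, 16, 17]
  [12] addr=0x84 blk=16 s=0: VC-HIT | VC [8, 28, 17]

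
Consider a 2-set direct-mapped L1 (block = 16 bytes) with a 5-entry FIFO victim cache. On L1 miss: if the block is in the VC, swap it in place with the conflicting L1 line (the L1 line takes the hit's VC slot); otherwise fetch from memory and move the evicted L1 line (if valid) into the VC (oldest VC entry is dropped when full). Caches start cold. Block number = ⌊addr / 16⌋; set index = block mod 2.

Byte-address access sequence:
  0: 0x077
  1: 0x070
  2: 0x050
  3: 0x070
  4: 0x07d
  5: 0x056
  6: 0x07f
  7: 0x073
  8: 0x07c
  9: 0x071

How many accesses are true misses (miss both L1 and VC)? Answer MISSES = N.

  [0] addr=0x77 blk=7 s=1: MISS | VC []
  [1] addr=0x70 blk=7 s=1: L1-HIT | VC []
  [2] addr=0x50 blk=5 s=1: MISS | VC [7]
  [3] addr=0x70 blk=7 s=1: VC-HIT | VC [5]
  [4] addr=0x7d blk=7 s=1: L1-HIT | VC [5]
  [5] addr=0x56 blk=5 s=1: VC-HIT | VC [7]
  [6] addr=0x7f blk=7 s=1: VC-HIT | VC [5]
  [7] addr=0x73 blk=7 s=1: L1-HIT | VC [5]
  [8] addr=0x7c blk=7 s=1: L1-HIT | VC [5]
  [9] addr=0x71 blk=7 s=1: L1-HIT | VC [5]

MISSES = 2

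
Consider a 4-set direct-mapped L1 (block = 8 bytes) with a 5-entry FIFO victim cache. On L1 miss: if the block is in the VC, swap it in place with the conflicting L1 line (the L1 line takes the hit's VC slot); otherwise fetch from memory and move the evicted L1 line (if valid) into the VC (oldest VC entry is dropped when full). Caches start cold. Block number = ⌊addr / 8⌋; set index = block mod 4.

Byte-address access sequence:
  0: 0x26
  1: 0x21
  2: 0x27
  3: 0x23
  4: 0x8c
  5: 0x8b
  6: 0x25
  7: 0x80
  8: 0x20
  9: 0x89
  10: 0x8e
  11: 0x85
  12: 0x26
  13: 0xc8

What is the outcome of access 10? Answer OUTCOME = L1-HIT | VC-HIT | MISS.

OUTCOME = L1-HIT

  [0] addr=0x26 blk=4 s=0: MISS | VC []
  [1] addr=0x21 blk=4 s=0: L1-HIT | VC []
  [2] addr=0x27 blk=4 s=0: L1-HIT | VC []
  [3] addr=0x23 blk=4 s=0: L1-HIT | VC []
  [4] addr=0x8c blk=17 s=1: MISS | VC []
  [5] addr=0x8b blk=17 s=1: L1-HIT | VC []
  [6] addr=0x25 blk=4 s=0: L1-HIT | VC []
  [7] addr=0x80 blk=16 s=0: MISS | VC [4]
  [8] addr=0x20 blk=4 s=0: VC-HIT | VC [16]
  [9] addr=0x89 blk=17 s=1: L1-HIT | VC [16]
  [10] addr=0x8e blk=17 s=1: L1-HIT | VC [16]
  [11] addr=0x85 blk=16 s=0: VC-HIT | VC [4]
  [12] addr=0x26 blk=4 s=0: VC-HIT | VC [16]
  [13] addr=0xc8 blk=25 s=1: MISS | VC [16, 17]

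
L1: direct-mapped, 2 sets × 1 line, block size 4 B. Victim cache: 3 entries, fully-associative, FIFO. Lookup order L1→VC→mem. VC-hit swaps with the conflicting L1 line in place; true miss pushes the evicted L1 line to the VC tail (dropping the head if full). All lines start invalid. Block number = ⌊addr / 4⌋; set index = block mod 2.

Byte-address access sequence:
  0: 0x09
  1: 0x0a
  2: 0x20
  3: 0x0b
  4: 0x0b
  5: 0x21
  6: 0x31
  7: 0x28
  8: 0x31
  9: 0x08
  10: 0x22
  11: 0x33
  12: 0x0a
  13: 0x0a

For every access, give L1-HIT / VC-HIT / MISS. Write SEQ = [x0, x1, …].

SEQ = [MISS, L1-HIT, MISS, VC-HIT, L1-HIT, VC-HIT, MISS, MISS, VC-HIT, VC-HIT, VC-HIT, VC-HIT, VC-HIT, L1-HIT]

#0 0x9→b2/s0 MISS; vc=[]
#1 0xa→b2/s0 L1-HIT; vc=[]
#2 0x20→b8/s0 MISS; vc=[2]
#3 0xb→b2/s0 VC-HIT; vc=[8]
#4 0xb→b2/s0 L1-HIT; vc=[8]
#5 0x21→b8/s0 VC-HIT; vc=[2]
#6 0x31→b12/s0 MISS; vc=[2,8]
#7 0x28→b10/s0 MISS; vc=[2,8,12]
#8 0x31→b12/s0 VC-HIT; vc=[2,8,10]
#9 0x8→b2/s0 VC-HIT; vc=[12,8,10]
#10 0x22→b8/s0 VC-HIT; vc=[12,2,10]
#11 0x33→b12/s0 VC-HIT; vc=[8,2,10]
#12 0xa→b2/s0 VC-HIT; vc=[8,12,10]
#13 0xa→b2/s0 L1-HIT; vc=[8,12,10]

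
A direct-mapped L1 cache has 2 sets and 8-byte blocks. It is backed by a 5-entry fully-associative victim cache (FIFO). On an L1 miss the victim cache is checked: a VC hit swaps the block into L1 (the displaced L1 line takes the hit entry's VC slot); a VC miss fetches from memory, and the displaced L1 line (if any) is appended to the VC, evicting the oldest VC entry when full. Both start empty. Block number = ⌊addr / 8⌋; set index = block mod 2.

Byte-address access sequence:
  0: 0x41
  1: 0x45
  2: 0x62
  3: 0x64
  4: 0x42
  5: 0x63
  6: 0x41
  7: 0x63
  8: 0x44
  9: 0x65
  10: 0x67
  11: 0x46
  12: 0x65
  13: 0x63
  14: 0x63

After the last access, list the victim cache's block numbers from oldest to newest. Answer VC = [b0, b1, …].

VC = [8]

#0 0x41→b8/s0 MISS; vc=[]
#1 0x45→b8/s0 L1-HIT; vc=[]
#2 0x62→b12/s0 MISS; vc=[8]
#3 0x64→b12/s0 L1-HIT; vc=[8]
#4 0x42→b8/s0 VC-HIT; vc=[12]
#5 0x63→b12/s0 VC-HIT; vc=[8]
#6 0x41→b8/s0 VC-HIT; vc=[12]
#7 0x63→b12/s0 VC-HIT; vc=[8]
#8 0x44→b8/s0 VC-HIT; vc=[12]
#9 0x65→b12/s0 VC-HIT; vc=[8]
#10 0x67→b12/s0 L1-HIT; vc=[8]
#11 0x46→b8/s0 VC-HIT; vc=[12]
#12 0x65→b12/s0 VC-HIT; vc=[8]
#13 0x63→b12/s0 L1-HIT; vc=[8]
#14 0x63→b12/s0 L1-HIT; vc=[8]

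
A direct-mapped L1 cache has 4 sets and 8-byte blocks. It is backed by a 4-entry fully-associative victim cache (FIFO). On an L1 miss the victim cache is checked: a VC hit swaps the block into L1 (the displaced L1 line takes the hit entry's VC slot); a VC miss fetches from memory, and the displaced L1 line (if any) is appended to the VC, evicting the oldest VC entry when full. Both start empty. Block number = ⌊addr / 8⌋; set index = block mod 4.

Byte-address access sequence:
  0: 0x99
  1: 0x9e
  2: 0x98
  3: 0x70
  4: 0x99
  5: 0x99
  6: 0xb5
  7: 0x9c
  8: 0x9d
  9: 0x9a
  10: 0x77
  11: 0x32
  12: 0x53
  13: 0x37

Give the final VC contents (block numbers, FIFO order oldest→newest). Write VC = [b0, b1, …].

#0 0x99→b19/s3 MISS; vc=[]
#1 0x9e→b19/s3 L1-HIT; vc=[]
#2 0x98→b19/s3 L1-HIT; vc=[]
#3 0x70→b14/s2 MISS; vc=[]
#4 0x99→b19/s3 L1-HIT; vc=[]
#5 0x99→b19/s3 L1-HIT; vc=[]
#6 0xb5→b22/s2 MISS; vc=[14]
#7 0x9c→b19/s3 L1-HIT; vc=[14]
#8 0x9d→b19/s3 L1-HIT; vc=[14]
#9 0x9a→b19/s3 L1-HIT; vc=[14]
#10 0x77→b14/s2 VC-HIT; vc=[22]
#11 0x32→b6/s2 MISS; vc=[22,14]
#12 0x53→b10/s2 MISS; vc=[22,14,6]
#13 0x37→b6/s2 VC-HIT; vc=[22,14,10]

VC = [22, 14, 10]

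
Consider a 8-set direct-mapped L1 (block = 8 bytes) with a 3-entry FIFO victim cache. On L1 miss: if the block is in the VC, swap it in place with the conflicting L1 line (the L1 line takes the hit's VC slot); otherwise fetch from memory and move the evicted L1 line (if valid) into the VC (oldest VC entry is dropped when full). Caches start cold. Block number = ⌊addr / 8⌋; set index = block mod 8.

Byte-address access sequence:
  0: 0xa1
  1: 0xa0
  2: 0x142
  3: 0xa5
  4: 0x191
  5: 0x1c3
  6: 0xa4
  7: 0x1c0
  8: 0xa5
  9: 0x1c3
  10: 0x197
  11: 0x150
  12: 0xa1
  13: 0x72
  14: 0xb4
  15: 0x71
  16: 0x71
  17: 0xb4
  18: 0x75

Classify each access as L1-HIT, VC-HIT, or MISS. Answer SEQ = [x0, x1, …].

SEQ = [MISS, L1-HIT, MISS, L1-HIT, MISS, MISS, L1-HIT, L1-HIT, L1-HIT, L1-HIT, L1-HIT, MISS, L1-HIT, MISS, MISS, VC-HIT, L1-HIT, VC-HIT, VC-HIT]

#0 0xa1→b20/s4 MISS; vc=[]
#1 0xa0→b20/s4 L1-HIT; vc=[]
#2 0x142→b40/s0 MISS; vc=[]
#3 0xa5→b20/s4 L1-HIT; vc=[]
#4 0x191→b50/s2 MISS; vc=[]
#5 0x1c3→b56/s0 MISS; vc=[40]
#6 0xa4→b20/s4 L1-HIT; vc=[40]
#7 0x1c0→b56/s0 L1-HIT; vc=[40]
#8 0xa5→b20/s4 L1-HIT; vc=[40]
#9 0x1c3→b56/s0 L1-HIT; vc=[40]
#10 0x197→b50/s2 L1-HIT; vc=[40]
#11 0x150→b42/s2 MISS; vc=[40,50]
#12 0xa1→b20/s4 L1-HIT; vc=[40,50]
#13 0x72→b14/s6 MISS; vc=[40,50]
#14 0xb4→b22/s6 MISS; vc=[40,50,14]
#15 0x71→b14/s6 VC-HIT; vc=[40,50,22]
#16 0x71→b14/s6 L1-HIT; vc=[40,50,22]
#17 0xb4→b22/s6 VC-HIT; vc=[40,50,14]
#18 0x75→b14/s6 VC-HIT; vc=[40,50,22]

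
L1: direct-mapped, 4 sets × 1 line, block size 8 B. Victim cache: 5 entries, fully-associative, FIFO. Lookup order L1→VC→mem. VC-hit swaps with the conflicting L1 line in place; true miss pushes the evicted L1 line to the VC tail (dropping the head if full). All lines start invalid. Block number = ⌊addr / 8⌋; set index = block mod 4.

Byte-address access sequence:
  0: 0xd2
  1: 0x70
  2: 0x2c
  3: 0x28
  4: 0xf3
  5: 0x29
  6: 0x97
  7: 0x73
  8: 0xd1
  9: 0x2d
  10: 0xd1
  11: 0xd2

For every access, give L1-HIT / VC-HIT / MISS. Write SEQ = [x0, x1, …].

0: 0xd2 (blk 26, set 2) → MISS  vc=[]
1: 0x70 (blk 14, set 2) → MISS  vc=[26]
2: 0x2c (blk 5, set 1) → MISS  vc=[26]
3: 0x28 (blk 5, set 1) → L1-HIT  vc=[26]
4: 0xf3 (blk 30, set 2) → MISS  vc=[26, 14]
5: 0x29 (blk 5, set 1) → L1-HIT  vc=[26, 14]
6: 0x97 (blk 18, set 2) → MISS  vc=[26, 14, 30]
7: 0x73 (blk 14, set 2) → VC-HIT  vc=[26, 18, 30]
8: 0xd1 (blk 26, set 2) → VC-HIT  vc=[14, 18, 30]
9: 0x2d (blk 5, set 1) → L1-HIT  vc=[14, 18, 30]
10: 0xd1 (blk 26, set 2) → L1-HIT  vc=[14, 18, 30]
11: 0xd2 (blk 26, set 2) → L1-HIT  vc=[14, 18, 30]

SEQ = [MISS, MISS, MISS, L1-HIT, MISS, L1-HIT, MISS, VC-HIT, VC-HIT, L1-HIT, L1-HIT, L1-HIT]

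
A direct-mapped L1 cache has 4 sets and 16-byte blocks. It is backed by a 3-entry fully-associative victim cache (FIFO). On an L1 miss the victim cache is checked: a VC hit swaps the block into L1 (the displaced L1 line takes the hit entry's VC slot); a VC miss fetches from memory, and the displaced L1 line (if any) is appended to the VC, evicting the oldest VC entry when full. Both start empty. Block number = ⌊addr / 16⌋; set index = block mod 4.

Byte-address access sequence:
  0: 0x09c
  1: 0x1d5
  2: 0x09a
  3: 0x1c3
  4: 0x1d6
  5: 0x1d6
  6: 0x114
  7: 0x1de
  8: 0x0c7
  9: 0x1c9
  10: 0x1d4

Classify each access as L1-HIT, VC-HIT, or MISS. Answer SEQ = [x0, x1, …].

  [0] addr=0x9c blk=9 s=1: MISS | VC []
  [1] addr=0x1d5 blk=29 s=1: MISS | VC [9]
  [2] addr=0x9a blk=9 s=1: VC-HIT | VC [29]
  [3] addr=0x1c3 blk=28 s=0: MISS | VC [29]
  [4] addr=0x1d6 blk=29 s=1: VC-HIT | VC [9]
  [5] addr=0x1d6 blk=29 s=1: L1-HIT | VC [9]
  [6] addr=0x114 blk=17 s=1: MISS | VC [9, 29]
  [7] addr=0x1de blk=29 s=1: VC-HIT | VC [9, 17]
  [8] addr=0xc7 blk=12 s=0: MISS | VC [9, 17, 28]
  [9] addr=0x1c9 blk=28 s=0: VC-HIT | VC [9, 17, 12]
  [10] addr=0x1d4 blk=29 s=1: L1-HIT | VC [9, 17, 12]

SEQ = [MISS, MISS, VC-HIT, MISS, VC-HIT, L1-HIT, MISS, VC-HIT, MISS, VC-HIT, L1-HIT]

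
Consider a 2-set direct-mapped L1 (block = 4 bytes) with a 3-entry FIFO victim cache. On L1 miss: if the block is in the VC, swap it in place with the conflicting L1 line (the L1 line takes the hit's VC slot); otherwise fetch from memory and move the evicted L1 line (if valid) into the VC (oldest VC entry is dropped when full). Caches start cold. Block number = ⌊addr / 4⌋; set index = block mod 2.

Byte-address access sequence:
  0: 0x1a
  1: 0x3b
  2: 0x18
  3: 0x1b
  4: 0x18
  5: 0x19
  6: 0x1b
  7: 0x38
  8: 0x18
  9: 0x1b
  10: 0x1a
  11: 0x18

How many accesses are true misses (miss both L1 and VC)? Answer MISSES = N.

MISSES = 2

#0 0x1a→b6/s0 MISS; vc=[]
#1 0x3b→b14/s0 MISS; vc=[6]
#2 0x18→b6/s0 VC-HIT; vc=[14]
#3 0x1b→b6/s0 L1-HIT; vc=[14]
#4 0x18→b6/s0 L1-HIT; vc=[14]
#5 0x19→b6/s0 L1-HIT; vc=[14]
#6 0x1b→b6/s0 L1-HIT; vc=[14]
#7 0x38→b14/s0 VC-HIT; vc=[6]
#8 0x18→b6/s0 VC-HIT; vc=[14]
#9 0x1b→b6/s0 L1-HIT; vc=[14]
#10 0x1a→b6/s0 L1-HIT; vc=[14]
#11 0x18→b6/s0 L1-HIT; vc=[14]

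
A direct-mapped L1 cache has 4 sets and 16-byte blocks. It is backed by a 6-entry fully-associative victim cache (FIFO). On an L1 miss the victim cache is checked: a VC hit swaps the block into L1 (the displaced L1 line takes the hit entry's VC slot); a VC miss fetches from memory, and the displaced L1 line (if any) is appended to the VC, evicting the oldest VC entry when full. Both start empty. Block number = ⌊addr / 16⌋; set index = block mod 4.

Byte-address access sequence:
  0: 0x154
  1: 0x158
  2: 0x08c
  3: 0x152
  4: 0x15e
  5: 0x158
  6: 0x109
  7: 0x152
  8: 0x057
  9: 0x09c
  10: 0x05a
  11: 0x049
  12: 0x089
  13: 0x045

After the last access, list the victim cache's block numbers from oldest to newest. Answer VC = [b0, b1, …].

VC = [8, 21, 9, 16]

0: 0x154 (blk 21, set 1) → MISS  vc=[]
1: 0x158 (blk 21, set 1) → L1-HIT  vc=[]
2: 0x8c (blk 8, set 0) → MISS  vc=[]
3: 0x152 (blk 21, set 1) → L1-HIT  vc=[]
4: 0x15e (blk 21, set 1) → L1-HIT  vc=[]
5: 0x158 (blk 21, set 1) → L1-HIT  vc=[]
6: 0x109 (blk 16, set 0) → MISS  vc=[8]
7: 0x152 (blk 21, set 1) → L1-HIT  vc=[8]
8: 0x57 (blk 5, set 1) → MISS  vc=[8, 21]
9: 0x9c (blk 9, set 1) → MISS  vc=[8, 21, 5]
10: 0x5a (blk 5, set 1) → VC-HIT  vc=[8, 21, 9]
11: 0x49 (blk 4, set 0) → MISS  vc=[8, 21, 9, 16]
12: 0x89 (blk 8, set 0) → VC-HIT  vc=[4, 21, 9, 16]
13: 0x45 (blk 4, set 0) → VC-HIT  vc=[8, 21, 9, 16]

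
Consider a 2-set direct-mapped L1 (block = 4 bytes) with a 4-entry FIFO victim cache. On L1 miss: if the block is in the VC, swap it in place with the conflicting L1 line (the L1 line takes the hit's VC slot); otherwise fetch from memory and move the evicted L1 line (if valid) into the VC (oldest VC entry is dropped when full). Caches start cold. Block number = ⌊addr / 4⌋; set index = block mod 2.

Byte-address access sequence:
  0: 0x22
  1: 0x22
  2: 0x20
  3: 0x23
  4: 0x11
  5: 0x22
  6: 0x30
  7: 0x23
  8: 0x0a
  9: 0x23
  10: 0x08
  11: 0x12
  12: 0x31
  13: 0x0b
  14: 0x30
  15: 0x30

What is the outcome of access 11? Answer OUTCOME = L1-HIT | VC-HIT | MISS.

  [0] addr=0x22 blk=8 s=0: MISS | VC []
  [1] addr=0x22 blk=8 s=0: L1-HIT | VC []
  [2] addr=0x20 blk=8 s=0: L1-HIT | VC []
  [3] addr=0x23 blk=8 s=0: L1-HIT | VC []
  [4] addr=0x11 blk=4 s=0: MISS | VC [8]
  [5] addr=0x22 blk=8 s=0: VC-HIT | VC [4]
  [6] addr=0x30 blk=12 s=0: MISS | VC [4, 8]
  [7] addr=0x23 blk=8 s=0: VC-HIT | VC [4, 12]
  [8] addr=0xa blk=2 s=0: MISS | VC [4, 12, 8]
  [9] addr=0x23 blk=8 s=0: VC-HIT | VC [4, 12, 2]
  [10] addr=0x8 blk=2 s=0: VC-HIT | VC [4, 12, 8]
  [11] addr=0x12 blk=4 s=0: VC-HIT | VC [2, 12, 8]
  [12] addr=0x31 blk=12 s=0: VC-HIT | VC [2, 4, 8]
  [13] addr=0xb blk=2 s=0: VC-HIT | VC [12, 4, 8]
  [14] addr=0x30 blk=12 s=0: VC-HIT | VC [2, 4, 8]
  [15] addr=0x30 blk=12 s=0: L1-HIT | VC [2, 4, 8]

OUTCOME = VC-HIT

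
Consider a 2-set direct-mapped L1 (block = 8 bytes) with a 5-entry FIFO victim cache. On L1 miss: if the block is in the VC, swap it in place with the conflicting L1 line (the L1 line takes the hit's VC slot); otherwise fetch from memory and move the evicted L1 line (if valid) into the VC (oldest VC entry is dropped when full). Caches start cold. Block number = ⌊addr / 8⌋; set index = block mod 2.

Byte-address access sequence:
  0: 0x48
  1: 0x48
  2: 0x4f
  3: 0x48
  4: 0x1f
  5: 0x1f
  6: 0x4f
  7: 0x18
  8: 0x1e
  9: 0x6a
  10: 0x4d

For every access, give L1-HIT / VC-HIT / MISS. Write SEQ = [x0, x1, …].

  [0] addr=0x48 blk=9 s=1: MISS | VC []
  [1] addr=0x48 blk=9 s=1: L1-HIT | VC []
  [2] addr=0x4f blk=9 s=1: L1-HIT | VC []
  [3] addr=0x48 blk=9 s=1: L1-HIT | VC []
  [4] addr=0x1f blk=3 s=1: MISS | VC [9]
  [5] addr=0x1f blk=3 s=1: L1-HIT | VC [9]
  [6] addr=0x4f blk=9 s=1: VC-HIT | VC [3]
  [7] addr=0x18 blk=3 s=1: VC-HIT | VC [9]
  [8] addr=0x1e blk=3 s=1: L1-HIT | VC [9]
  [9] addr=0x6a blk=13 s=1: MISS | VC [9, 3]
  [10] addr=0x4d blk=9 s=1: VC-HIT | VC [13, 3]

SEQ = [MISS, L1-HIT, L1-HIT, L1-HIT, MISS, L1-HIT, VC-HIT, VC-HIT, L1-HIT, MISS, VC-HIT]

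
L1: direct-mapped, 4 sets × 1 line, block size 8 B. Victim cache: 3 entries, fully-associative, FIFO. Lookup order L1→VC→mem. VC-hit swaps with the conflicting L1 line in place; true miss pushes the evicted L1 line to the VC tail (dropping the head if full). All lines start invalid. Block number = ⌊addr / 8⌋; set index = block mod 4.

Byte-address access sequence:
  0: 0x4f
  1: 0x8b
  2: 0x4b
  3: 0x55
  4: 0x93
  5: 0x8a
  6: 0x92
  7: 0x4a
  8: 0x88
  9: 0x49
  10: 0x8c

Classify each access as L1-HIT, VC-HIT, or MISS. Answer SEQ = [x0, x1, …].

#0 0x4f→b9/s1 MISS; vc=[]
#1 0x8b→b17/s1 MISS; vc=[9]
#2 0x4b→b9/s1 VC-HIT; vc=[17]
#3 0x55→b10/s2 MISS; vc=[17]
#4 0x93→b18/s2 MISS; vc=[17,10]
#5 0x8a→b17/s1 VC-HIT; vc=[9,10]
#6 0x92→b18/s2 L1-HIT; vc=[9,10]
#7 0x4a→b9/s1 VC-HIT; vc=[17,10]
#8 0x88→b17/s1 VC-HIT; vc=[9,10]
#9 0x49→b9/s1 VC-HIT; vc=[17,10]
#10 0x8c→b17/s1 VC-HIT; vc=[9,10]

SEQ = [MISS, MISS, VC-HIT, MISS, MISS, VC-HIT, L1-HIT, VC-HIT, VC-HIT, VC-HIT, VC-HIT]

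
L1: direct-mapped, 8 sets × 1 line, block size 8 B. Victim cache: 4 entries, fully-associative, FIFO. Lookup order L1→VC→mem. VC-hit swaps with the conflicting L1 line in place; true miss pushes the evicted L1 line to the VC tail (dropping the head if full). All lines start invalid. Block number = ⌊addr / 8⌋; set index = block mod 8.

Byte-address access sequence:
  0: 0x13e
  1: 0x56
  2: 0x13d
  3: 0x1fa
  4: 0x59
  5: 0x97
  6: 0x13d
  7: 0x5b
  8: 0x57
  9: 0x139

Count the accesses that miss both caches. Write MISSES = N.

MISSES = 5

#0 0x13e→b39/s7 MISS; vc=[]
#1 0x56→b10/s2 MISS; vc=[]
#2 0x13d→b39/s7 L1-HIT; vc=[]
#3 0x1fa→b63/s7 MISS; vc=[39]
#4 0x59→b11/s3 MISS; vc=[39]
#5 0x97→b18/s2 MISS; vc=[39,10]
#6 0x13d→b39/s7 VC-HIT; vc=[63,10]
#7 0x5b→b11/s3 L1-HIT; vc=[63,10]
#8 0x57→b10/s2 VC-HIT; vc=[63,18]
#9 0x139→b39/s7 L1-HIT; vc=[63,18]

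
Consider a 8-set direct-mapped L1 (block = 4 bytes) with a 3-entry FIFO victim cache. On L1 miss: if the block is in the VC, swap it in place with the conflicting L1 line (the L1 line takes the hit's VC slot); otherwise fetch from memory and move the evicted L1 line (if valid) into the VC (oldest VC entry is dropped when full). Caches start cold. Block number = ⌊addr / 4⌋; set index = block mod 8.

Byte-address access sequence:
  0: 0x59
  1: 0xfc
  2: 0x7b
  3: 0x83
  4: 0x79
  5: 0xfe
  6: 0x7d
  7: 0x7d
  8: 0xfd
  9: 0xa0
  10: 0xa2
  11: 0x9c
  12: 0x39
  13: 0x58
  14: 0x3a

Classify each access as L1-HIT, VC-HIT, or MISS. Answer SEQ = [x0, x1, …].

0: 0x59 (blk 22, set 6) → MISS  vc=[]
1: 0xfc (blk 63, set 7) → MISS  vc=[]
2: 0x7b (blk 30, set 6) → MISS  vc=[22]
3: 0x83 (blk 32, set 0) → MISS  vc=[22]
4: 0x79 (blk 30, set 6) → L1-HIT  vc=[22]
5: 0xfe (blk 63, set 7) → L1-HIT  vc=[22]
6: 0x7d (blk 31, set 7) → MISS  vc=[22, 63]
7: 0x7d (blk 31, set 7) → L1-HIT  vc=[22, 63]
8: 0xfd (blk 63, set 7) → VC-HIT  vc=[22, 31]
9: 0xa0 (blk 40, set 0) → MISS  vc=[22, 31, 32]
10: 0xa2 (blk 40, set 0) → L1-HIT  vc=[22, 31, 32]
11: 0x9c (blk 39, set 7) → MISS  vc=[31, 32, 63]
12: 0x39 (blk 14, set 6) → MISS  vc=[32, 63, 30]
13: 0x58 (blk 22, set 6) → MISS  vc=[63, 30, 14]
14: 0x3a (blk 14, set 6) → VC-HIT  vc=[63, 30, 22]

SEQ = [MISS, MISS, MISS, MISS, L1-HIT, L1-HIT, MISS, L1-HIT, VC-HIT, MISS, L1-HIT, MISS, MISS, MISS, VC-HIT]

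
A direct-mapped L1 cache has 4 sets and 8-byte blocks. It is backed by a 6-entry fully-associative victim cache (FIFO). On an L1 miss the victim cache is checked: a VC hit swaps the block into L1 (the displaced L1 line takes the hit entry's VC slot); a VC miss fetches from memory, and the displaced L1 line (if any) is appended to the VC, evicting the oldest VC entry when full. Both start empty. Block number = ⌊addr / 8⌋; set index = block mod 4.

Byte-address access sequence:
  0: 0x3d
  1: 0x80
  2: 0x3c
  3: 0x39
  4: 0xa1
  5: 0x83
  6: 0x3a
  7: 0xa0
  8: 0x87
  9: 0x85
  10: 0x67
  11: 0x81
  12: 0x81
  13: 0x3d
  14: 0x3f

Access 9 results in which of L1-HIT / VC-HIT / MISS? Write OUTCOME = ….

#0 0x3d→b7/s3 MISS; vc=[]
#1 0x80→b16/s0 MISS; vc=[]
#2 0x3c→b7/s3 L1-HIT; vc=[]
#3 0x39→b7/s3 L1-HIT; vc=[]
#4 0xa1→b20/s0 MISS; vc=[16]
#5 0x83→b16/s0 VC-HIT; vc=[20]
#6 0x3a→b7/s3 L1-HIT; vc=[20]
#7 0xa0→b20/s0 VC-HIT; vc=[16]
#8 0x87→b16/s0 VC-HIT; vc=[20]
#9 0x85→b16/s0 L1-HIT; vc=[20]
#10 0x67→b12/s0 MISS; vc=[20,16]
#11 0x81→b16/s0 VC-HIT; vc=[20,12]
#12 0x81→b16/s0 L1-HIT; vc=[20,12]
#13 0x3d→b7/s3 L1-HIT; vc=[20,12]
#14 0x3f→b7/s3 L1-HIT; vc=[20,12]

OUTCOME = L1-HIT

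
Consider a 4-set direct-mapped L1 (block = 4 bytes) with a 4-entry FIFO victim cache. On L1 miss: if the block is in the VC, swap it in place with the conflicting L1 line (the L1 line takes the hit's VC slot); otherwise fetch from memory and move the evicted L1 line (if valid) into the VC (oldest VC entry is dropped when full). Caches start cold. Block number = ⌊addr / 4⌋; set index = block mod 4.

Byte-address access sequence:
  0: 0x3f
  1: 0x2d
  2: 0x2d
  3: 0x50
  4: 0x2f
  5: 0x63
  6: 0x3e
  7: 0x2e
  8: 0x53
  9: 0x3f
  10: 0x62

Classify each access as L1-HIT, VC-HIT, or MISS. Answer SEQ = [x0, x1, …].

#0 0x3f→b15/s3 MISS; vc=[]
#1 0x2d→b11/s3 MISS; vc=[15]
#2 0x2d→b11/s3 L1-HIT; vc=[15]
#3 0x50→b20/s0 MISS; vc=[15]
#4 0x2f→b11/s3 L1-HIT; vc=[15]
#5 0x63→b24/s0 MISS; vc=[15,20]
#6 0x3e→b15/s3 VC-HIT; vc=[11,20]
#7 0x2e→b11/s3 VC-HIT; vc=[15,20]
#8 0x53→b20/s0 VC-HIT; vc=[15,24]
#9 0x3f→b15/s3 VC-HIT; vc=[11,24]
#10 0x62→b24/s0 VC-HIT; vc=[11,20]

SEQ = [MISS, MISS, L1-HIT, MISS, L1-HIT, MISS, VC-HIT, VC-HIT, VC-HIT, VC-HIT, VC-HIT]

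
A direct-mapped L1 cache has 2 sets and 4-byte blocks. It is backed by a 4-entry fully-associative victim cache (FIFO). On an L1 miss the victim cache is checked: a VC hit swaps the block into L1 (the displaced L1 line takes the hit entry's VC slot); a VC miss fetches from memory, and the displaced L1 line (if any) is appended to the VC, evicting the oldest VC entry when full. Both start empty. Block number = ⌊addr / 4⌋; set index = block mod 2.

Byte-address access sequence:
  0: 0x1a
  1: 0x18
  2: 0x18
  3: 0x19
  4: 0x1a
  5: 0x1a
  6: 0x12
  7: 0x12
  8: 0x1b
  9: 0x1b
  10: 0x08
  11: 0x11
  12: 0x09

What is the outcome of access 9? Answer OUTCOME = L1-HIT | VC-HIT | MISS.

#0 0x1a→b6/s0 MISS; vc=[]
#1 0x18→b6/s0 L1-HIT; vc=[]
#2 0x18→b6/s0 L1-HIT; vc=[]
#3 0x19→b6/s0 L1-HIT; vc=[]
#4 0x1a→b6/s0 L1-HIT; vc=[]
#5 0x1a→b6/s0 L1-HIT; vc=[]
#6 0x12→b4/s0 MISS; vc=[6]
#7 0x12→b4/s0 L1-HIT; vc=[6]
#8 0x1b→b6/s0 VC-HIT; vc=[4]
#9 0x1b→b6/s0 L1-HIT; vc=[4]
#10 0x8→b2/s0 MISS; vc=[4,6]
#11 0x11→b4/s0 VC-HIT; vc=[2,6]
#12 0x9→b2/s0 VC-HIT; vc=[4,6]

OUTCOME = L1-HIT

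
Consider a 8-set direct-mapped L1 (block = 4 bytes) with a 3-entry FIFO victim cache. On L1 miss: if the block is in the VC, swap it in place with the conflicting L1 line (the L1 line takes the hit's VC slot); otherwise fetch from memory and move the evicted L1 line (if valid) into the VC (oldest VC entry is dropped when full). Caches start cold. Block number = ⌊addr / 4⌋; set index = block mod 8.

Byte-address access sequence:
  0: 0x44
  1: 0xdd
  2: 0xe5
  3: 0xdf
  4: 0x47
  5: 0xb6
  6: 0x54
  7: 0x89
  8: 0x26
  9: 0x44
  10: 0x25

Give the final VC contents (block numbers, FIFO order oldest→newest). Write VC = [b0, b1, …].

  [0] addr=0x44 blk=17 s=1: MISS | VC []
  [1] addr=0xdd blk=55 s=7: MISS | VC []
  [2] addr=0xe5 blk=57 s=1: MISS | VC [17]
  [3] addr=0xdf blk=55 s=7: L1-HIT | VC [17]
  [4] addr=0x47 blk=17 s=1: VC-HIT | VC [57]
  [5] addr=0xb6 blk=45 s=5: MISS | VC [57]
  [6] addr=0x54 blk=21 s=5: MISS | VC [57, 45]
  [7] addr=0x89 blk=34 s=2: MISS | VC [57, 45]
  [8] addr=0x26 blk=9 s=1: MISS | VC [57, 45, 17]
  [9] addr=0x44 blk=17 s=1: VC-HIT | VC [57, 45, 9]
  [10] addr=0x25 blk=9 s=1: VC-HIT | VC [57, 45, 17]

VC = [57, 45, 17]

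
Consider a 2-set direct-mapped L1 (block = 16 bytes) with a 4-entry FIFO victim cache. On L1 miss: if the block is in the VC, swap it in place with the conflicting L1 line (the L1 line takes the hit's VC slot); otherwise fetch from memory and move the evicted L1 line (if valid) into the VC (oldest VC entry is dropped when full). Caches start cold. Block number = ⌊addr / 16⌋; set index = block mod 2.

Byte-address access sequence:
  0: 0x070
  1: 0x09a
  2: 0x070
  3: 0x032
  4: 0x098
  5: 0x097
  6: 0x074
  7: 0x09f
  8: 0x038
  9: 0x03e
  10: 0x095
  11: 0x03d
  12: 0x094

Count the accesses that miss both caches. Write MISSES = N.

#0 0x70→b7/s1 MISS; vc=[]
#1 0x9a→b9/s1 MISS; vc=[7]
#2 0x70→b7/s1 VC-HIT; vc=[9]
#3 0x32→b3/s1 MISS; vc=[9,7]
#4 0x98→b9/s1 VC-HIT; vc=[3,7]
#5 0x97→b9/s1 L1-HIT; vc=[3,7]
#6 0x74→b7/s1 VC-HIT; vc=[3,9]
#7 0x9f→b9/s1 VC-HIT; vc=[3,7]
#8 0x38→b3/s1 VC-HIT; vc=[9,7]
#9 0x3e→b3/s1 L1-HIT; vc=[9,7]
#10 0x95→b9/s1 VC-HIT; vc=[3,7]
#11 0x3d→b3/s1 VC-HIT; vc=[9,7]
#12 0x94→b9/s1 VC-HIT; vc=[3,7]

MISSES = 3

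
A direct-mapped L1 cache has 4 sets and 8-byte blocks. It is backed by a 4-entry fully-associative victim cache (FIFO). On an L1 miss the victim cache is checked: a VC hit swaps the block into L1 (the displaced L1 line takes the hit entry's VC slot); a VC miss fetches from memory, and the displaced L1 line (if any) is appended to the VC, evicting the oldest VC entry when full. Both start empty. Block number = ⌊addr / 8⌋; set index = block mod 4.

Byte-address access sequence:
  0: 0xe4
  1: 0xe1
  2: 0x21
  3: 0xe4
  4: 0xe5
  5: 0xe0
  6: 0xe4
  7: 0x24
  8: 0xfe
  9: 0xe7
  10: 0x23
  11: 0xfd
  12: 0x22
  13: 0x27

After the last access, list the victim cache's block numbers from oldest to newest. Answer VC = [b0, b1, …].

VC = [28]

#0 0xe4→b28/s0 MISS; vc=[]
#1 0xe1→b28/s0 L1-HIT; vc=[]
#2 0x21→b4/s0 MISS; vc=[28]
#3 0xe4→b28/s0 VC-HIT; vc=[4]
#4 0xe5→b28/s0 L1-HIT; vc=[4]
#5 0xe0→b28/s0 L1-HIT; vc=[4]
#6 0xe4→b28/s0 L1-HIT; vc=[4]
#7 0x24→b4/s0 VC-HIT; vc=[28]
#8 0xfe→b31/s3 MISS; vc=[28]
#9 0xe7→b28/s0 VC-HIT; vc=[4]
#10 0x23→b4/s0 VC-HIT; vc=[28]
#11 0xfd→b31/s3 L1-HIT; vc=[28]
#12 0x22→b4/s0 L1-HIT; vc=[28]
#13 0x27→b4/s0 L1-HIT; vc=[28]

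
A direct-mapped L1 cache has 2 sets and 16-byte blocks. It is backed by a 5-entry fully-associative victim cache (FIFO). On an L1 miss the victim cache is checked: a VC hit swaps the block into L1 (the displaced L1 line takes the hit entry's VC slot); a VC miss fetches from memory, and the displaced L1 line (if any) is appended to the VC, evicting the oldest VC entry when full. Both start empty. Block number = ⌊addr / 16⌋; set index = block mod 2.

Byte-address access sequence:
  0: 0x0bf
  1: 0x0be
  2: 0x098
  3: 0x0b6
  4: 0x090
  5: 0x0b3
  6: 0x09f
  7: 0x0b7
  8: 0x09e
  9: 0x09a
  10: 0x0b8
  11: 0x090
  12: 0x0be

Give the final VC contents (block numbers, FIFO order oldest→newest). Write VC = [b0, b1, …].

#0 0xbf→b11/s1 MISS; vc=[]
#1 0xbe→b11/s1 L1-HIT; vc=[]
#2 0x98→b9/s1 MISS; vc=[11]
#3 0xb6→b11/s1 VC-HIT; vc=[9]
#4 0x90→b9/s1 VC-HIT; vc=[11]
#5 0xb3→b11/s1 VC-HIT; vc=[9]
#6 0x9f→b9/s1 VC-HIT; vc=[11]
#7 0xb7→b11/s1 VC-HIT; vc=[9]
#8 0x9e→b9/s1 VC-HIT; vc=[11]
#9 0x9a→b9/s1 L1-HIT; vc=[11]
#10 0xb8→b11/s1 VC-HIT; vc=[9]
#11 0x90→b9/s1 VC-HIT; vc=[11]
#12 0xbe→b11/s1 VC-HIT; vc=[9]

VC = [9]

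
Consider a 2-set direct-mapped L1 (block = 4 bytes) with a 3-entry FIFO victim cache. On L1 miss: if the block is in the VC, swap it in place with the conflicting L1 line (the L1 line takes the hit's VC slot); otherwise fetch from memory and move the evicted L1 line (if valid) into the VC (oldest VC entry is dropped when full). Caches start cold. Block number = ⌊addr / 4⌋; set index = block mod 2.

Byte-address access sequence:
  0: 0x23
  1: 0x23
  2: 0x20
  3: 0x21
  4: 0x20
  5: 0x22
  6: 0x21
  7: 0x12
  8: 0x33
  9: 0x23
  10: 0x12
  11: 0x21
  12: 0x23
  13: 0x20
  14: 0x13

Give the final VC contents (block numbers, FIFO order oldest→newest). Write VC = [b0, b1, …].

VC = [12, 8]

#0 0x23→b8/s0 MISS; vc=[]
#1 0x23→b8/s0 L1-HIT; vc=[]
#2 0x20→b8/s0 L1-HIT; vc=[]
#3 0x21→b8/s0 L1-HIT; vc=[]
#4 0x20→b8/s0 L1-HIT; vc=[]
#5 0x22→b8/s0 L1-HIT; vc=[]
#6 0x21→b8/s0 L1-HIT; vc=[]
#7 0x12→b4/s0 MISS; vc=[8]
#8 0x33→b12/s0 MISS; vc=[8,4]
#9 0x23→b8/s0 VC-HIT; vc=[12,4]
#10 0x12→b4/s0 VC-HIT; vc=[12,8]
#11 0x21→b8/s0 VC-HIT; vc=[12,4]
#12 0x23→b8/s0 L1-HIT; vc=[12,4]
#13 0x20→b8/s0 L1-HIT; vc=[12,4]
#14 0x13→b4/s0 VC-HIT; vc=[12,8]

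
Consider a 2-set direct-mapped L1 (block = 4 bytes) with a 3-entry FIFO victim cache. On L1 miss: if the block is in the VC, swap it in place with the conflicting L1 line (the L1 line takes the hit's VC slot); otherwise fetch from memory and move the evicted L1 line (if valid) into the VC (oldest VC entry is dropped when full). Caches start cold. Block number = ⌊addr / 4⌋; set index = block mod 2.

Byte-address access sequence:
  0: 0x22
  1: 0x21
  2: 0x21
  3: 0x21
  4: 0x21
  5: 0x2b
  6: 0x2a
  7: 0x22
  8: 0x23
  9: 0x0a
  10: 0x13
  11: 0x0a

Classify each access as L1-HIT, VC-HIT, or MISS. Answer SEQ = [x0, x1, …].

#0 0x22→b8/s0 MISS; vc=[]
#1 0x21→b8/s0 L1-HIT; vc=[]
#2 0x21→b8/s0 L1-HIT; vc=[]
#3 0x21→b8/s0 L1-HIT; vc=[]
#4 0x21→b8/s0 L1-HIT; vc=[]
#5 0x2b→b10/s0 MISS; vc=[8]
#6 0x2a→b10/s0 L1-HIT; vc=[8]
#7 0x22→b8/s0 VC-HIT; vc=[10]
#8 0x23→b8/s0 L1-HIT; vc=[10]
#9 0xa→b2/s0 MISS; vc=[10,8]
#10 0x13→b4/s0 MISS; vc=[10,8,2]
#11 0xa→b2/s0 VC-HIT; vc=[10,8,4]

SEQ = [MISS, L1-HIT, L1-HIT, L1-HIT, L1-HIT, MISS, L1-HIT, VC-HIT, L1-HIT, MISS, MISS, VC-HIT]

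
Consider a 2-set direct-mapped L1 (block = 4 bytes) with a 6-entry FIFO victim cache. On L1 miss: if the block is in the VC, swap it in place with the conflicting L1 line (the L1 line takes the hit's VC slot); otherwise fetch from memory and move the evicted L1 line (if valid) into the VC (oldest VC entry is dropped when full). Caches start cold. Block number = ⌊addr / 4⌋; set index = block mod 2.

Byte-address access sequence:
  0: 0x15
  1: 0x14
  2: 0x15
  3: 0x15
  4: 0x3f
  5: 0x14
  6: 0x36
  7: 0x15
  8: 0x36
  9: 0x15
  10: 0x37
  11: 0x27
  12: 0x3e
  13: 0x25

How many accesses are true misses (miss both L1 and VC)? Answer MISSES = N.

MISSES = 4

  [0] addr=0x15 blk=5 s=1: MISS | VC []
  [1] addr=0x14 blk=5 s=1: L1-HIT | VC []
  [2] addr=0x15 blk=5 s=1: L1-HIT | VC []
  [3] addr=0x15 blk=5 s=1: L1-HIT | VC []
  [4] addr=0x3f blk=15 s=1: MISS | VC [5]
  [5] addr=0x14 blk=5 s=1: VC-HIT | VC [15]
  [6] addr=0x36 blk=13 s=1: MISS | VC [15, 5]
  [7] addr=0x15 blk=5 s=1: VC-HIT | VC [15, 13]
  [8] addr=0x36 blk=13 s=1: VC-HIT | VC [15, 5]
  [9] addr=0x15 blk=5 s=1: VC-HIT | VC [15, 13]
  [10] addr=0x37 blk=13 s=1: VC-HIT | VC [15, 5]
  [11] addr=0x27 blk=9 s=1: MISS | VC [15, 5, 13]
  [12] addr=0x3e blk=15 s=1: VC-HIT | VC [9, 5, 13]
  [13] addr=0x25 blk=9 s=1: VC-HIT | VC [15, 5, 13]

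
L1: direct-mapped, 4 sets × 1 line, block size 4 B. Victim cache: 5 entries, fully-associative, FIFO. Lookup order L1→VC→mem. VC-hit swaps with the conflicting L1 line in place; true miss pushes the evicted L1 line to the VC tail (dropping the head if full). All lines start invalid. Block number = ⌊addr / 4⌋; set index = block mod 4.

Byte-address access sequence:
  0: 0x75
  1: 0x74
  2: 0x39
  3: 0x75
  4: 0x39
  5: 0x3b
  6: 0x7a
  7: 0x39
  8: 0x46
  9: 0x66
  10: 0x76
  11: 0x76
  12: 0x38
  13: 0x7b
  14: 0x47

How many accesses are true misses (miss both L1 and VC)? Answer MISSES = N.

MISSES = 5

#0 0x75→b29/s1 MISS; vc=[]
#1 0x74→b29/s1 L1-HIT; vc=[]
#2 0x39→b14/s2 MISS; vc=[]
#3 0x75→b29/s1 L1-HIT; vc=[]
#4 0x39→b14/s2 L1-HIT; vc=[]
#5 0x3b→b14/s2 L1-HIT; vc=[]
#6 0x7a→b30/s2 MISS; vc=[14]
#7 0x39→b14/s2 VC-HIT; vc=[30]
#8 0x46→b17/s1 MISS; vc=[30,29]
#9 0x66→b25/s1 MISS; vc=[30,29,17]
#10 0x76→b29/s1 VC-HIT; vc=[30,25,17]
#11 0x76→b29/s1 L1-HIT; vc=[30,25,17]
#12 0x38→b14/s2 L1-HIT; vc=[30,25,17]
#13 0x7b→b30/s2 VC-HIT; vc=[14,25,17]
#14 0x47→b17/s1 VC-HIT; vc=[14,25,29]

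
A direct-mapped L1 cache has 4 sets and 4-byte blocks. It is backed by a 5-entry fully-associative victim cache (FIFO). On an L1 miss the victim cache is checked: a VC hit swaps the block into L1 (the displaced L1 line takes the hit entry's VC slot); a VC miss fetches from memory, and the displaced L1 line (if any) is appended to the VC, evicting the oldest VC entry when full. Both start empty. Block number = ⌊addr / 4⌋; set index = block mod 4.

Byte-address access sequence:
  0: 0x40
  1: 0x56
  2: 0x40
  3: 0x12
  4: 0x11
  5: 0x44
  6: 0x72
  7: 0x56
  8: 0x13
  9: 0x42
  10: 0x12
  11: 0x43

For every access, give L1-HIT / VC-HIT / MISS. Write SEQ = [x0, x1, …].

0: 0x40 (blk 16, set 0) → MISS  vc=[]
1: 0x56 (blk 21, set 1) → MISS  vc=[]
2: 0x40 (blk 16, set 0) → L1-HIT  vc=[]
3: 0x12 (blk 4, set 0) → MISS  vc=[16]
4: 0x11 (blk 4, set 0) → L1-HIT  vc=[16]
5: 0x44 (blk 17, set 1) → MISS  vc=[16, 21]
6: 0x72 (blk 28, set 0) → MISS  vc=[16, 21, 4]
7: 0x56 (blk 21, set 1) → VC-HIT  vc=[16, 17, 4]
8: 0x13 (blk 4, set 0) → VC-HIT  vc=[16, 17, 28]
9: 0x42 (blk 16, set 0) → VC-HIT  vc=[4, 17, 28]
10: 0x12 (blk 4, set 0) → VC-HIT  vc=[16, 17, 28]
11: 0x43 (blk 16, set 0) → VC-HIT  vc=[4, 17, 28]

SEQ = [MISS, MISS, L1-HIT, MISS, L1-HIT, MISS, MISS, VC-HIT, VC-HIT, VC-HIT, VC-HIT, VC-HIT]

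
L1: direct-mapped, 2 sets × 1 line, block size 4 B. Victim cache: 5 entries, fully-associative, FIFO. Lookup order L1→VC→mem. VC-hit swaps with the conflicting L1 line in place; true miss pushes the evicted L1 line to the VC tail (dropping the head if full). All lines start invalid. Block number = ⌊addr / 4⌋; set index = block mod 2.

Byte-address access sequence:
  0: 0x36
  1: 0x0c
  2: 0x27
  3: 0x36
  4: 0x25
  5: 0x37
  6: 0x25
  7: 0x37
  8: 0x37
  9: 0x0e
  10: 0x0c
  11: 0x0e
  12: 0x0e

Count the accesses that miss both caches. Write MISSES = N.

#0 0x36→b13/s1 MISS; vc=[]
#1 0xc→b3/s1 MISS; vc=[13]
#2 0x27→b9/s1 MISS; vc=[13,3]
#3 0x36→b13/s1 VC-HIT; vc=[9,3]
#4 0x25→b9/s1 VC-HIT; vc=[13,3]
#5 0x37→b13/s1 VC-HIT; vc=[9,3]
#6 0x25→b9/s1 VC-HIT; vc=[13,3]
#7 0x37→b13/s1 VC-HIT; vc=[9,3]
#8 0x37→b13/s1 L1-HIT; vc=[9,3]
#9 0xe→b3/s1 VC-HIT; vc=[9,13]
#10 0xc→b3/s1 L1-HIT; vc=[9,13]
#11 0xe→b3/s1 L1-HIT; vc=[9,13]
#12 0xe→b3/s1 L1-HIT; vc=[9,13]

MISSES = 3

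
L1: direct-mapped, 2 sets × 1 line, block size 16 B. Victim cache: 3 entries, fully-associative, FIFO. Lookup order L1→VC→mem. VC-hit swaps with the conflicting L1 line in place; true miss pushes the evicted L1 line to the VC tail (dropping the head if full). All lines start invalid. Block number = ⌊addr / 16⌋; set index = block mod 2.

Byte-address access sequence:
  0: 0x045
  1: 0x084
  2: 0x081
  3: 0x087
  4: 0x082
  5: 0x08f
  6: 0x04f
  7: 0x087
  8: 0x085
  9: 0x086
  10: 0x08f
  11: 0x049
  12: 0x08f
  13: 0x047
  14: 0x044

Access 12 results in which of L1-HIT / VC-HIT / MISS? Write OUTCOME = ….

#0 0x45→b4/s0 MISS; vc=[]
#1 0x84→b8/s0 MISS; vc=[4]
#2 0x81→b8/s0 L1-HIT; vc=[4]
#3 0x87→b8/s0 L1-HIT; vc=[4]
#4 0x82→b8/s0 L1-HIT; vc=[4]
#5 0x8f→b8/s0 L1-HIT; vc=[4]
#6 0x4f→b4/s0 VC-HIT; vc=[8]
#7 0x87→b8/s0 VC-HIT; vc=[4]
#8 0x85→b8/s0 L1-HIT; vc=[4]
#9 0x86→b8/s0 L1-HIT; vc=[4]
#10 0x8f→b8/s0 L1-HIT; vc=[4]
#11 0x49→b4/s0 VC-HIT; vc=[8]
#12 0x8f→b8/s0 VC-HIT; vc=[4]
#13 0x47→b4/s0 VC-HIT; vc=[8]
#14 0x44→b4/s0 L1-HIT; vc=[8]

OUTCOME = VC-HIT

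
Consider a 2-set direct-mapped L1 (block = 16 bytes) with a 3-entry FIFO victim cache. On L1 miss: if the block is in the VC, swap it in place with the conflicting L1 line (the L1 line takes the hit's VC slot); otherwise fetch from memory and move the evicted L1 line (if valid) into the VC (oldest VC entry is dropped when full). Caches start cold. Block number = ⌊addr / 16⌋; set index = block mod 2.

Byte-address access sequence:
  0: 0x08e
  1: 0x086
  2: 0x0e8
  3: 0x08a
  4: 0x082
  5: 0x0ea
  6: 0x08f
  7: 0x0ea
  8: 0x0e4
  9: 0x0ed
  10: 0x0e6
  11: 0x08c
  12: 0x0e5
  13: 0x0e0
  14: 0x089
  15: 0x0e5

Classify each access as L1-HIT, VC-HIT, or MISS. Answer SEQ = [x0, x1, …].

SEQ = [MISS, L1-HIT, MISS, VC-HIT, L1-HIT, VC-HIT, VC-HIT, VC-HIT, L1-HIT, L1-HIT, L1-HIT, VC-HIT, VC-HIT, L1-HIT, VC-HIT, VC-HIT]

0: 0x8e (blk 8, set 0) → MISS  vc=[]
1: 0x86 (blk 8, set 0) → L1-HIT  vc=[]
2: 0xe8 (blk 14, set 0) → MISS  vc=[8]
3: 0x8a (blk 8, set 0) → VC-HIT  vc=[14]
4: 0x82 (blk 8, set 0) → L1-HIT  vc=[14]
5: 0xea (blk 14, set 0) → VC-HIT  vc=[8]
6: 0x8f (blk 8, set 0) → VC-HIT  vc=[14]
7: 0xea (blk 14, set 0) → VC-HIT  vc=[8]
8: 0xe4 (blk 14, set 0) → L1-HIT  vc=[8]
9: 0xed (blk 14, set 0) → L1-HIT  vc=[8]
10: 0xe6 (blk 14, set 0) → L1-HIT  vc=[8]
11: 0x8c (blk 8, set 0) → VC-HIT  vc=[14]
12: 0xe5 (blk 14, set 0) → VC-HIT  vc=[8]
13: 0xe0 (blk 14, set 0) → L1-HIT  vc=[8]
14: 0x89 (blk 8, set 0) → VC-HIT  vc=[14]
15: 0xe5 (blk 14, set 0) → VC-HIT  vc=[8]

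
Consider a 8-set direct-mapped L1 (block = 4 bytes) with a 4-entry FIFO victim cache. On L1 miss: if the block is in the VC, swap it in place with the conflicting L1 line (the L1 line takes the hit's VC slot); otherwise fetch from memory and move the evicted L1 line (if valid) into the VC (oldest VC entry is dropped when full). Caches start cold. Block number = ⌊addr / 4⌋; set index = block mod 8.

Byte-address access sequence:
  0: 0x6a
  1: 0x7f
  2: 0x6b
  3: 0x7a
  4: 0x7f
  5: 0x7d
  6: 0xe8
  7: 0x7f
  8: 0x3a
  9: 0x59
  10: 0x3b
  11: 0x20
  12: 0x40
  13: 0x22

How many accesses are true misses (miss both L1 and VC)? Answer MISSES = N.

MISSES = 8

0: 0x6a (blk 26, set 2) → MISS  vc=[]
1: 0x7f (blk 31, set 7) → MISS  vc=[]
2: 0x6b (blk 26, set 2) → L1-HIT  vc=[]
3: 0x7a (blk 30, set 6) → MISS  vc=[]
4: 0x7f (blk 31, set 7) → L1-HIT  vc=[]
5: 0x7d (blk 31, set 7) → L1-HIT  vc=[]
6: 0xe8 (blk 58, set 2) → MISS  vc=[26]
7: 0x7f (blk 31, set 7) → L1-HIT  vc=[26]
8: 0x3a (blk 14, set 6) → MISS  vc=[26, 30]
9: 0x59 (blk 22, set 6) → MISS  vc=[26, 30, 14]
10: 0x3b (blk 14, set 6) → VC-HIT  vc=[26, 30, 22]
11: 0x20 (blk 8, set 0) → MISS  vc=[26, 30, 22]
12: 0x40 (blk 16, set 0) → MISS  vc=[26, 30, 22, 8]
13: 0x22 (blk 8, set 0) → VC-HIT  vc=[26, 30, 22, 16]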